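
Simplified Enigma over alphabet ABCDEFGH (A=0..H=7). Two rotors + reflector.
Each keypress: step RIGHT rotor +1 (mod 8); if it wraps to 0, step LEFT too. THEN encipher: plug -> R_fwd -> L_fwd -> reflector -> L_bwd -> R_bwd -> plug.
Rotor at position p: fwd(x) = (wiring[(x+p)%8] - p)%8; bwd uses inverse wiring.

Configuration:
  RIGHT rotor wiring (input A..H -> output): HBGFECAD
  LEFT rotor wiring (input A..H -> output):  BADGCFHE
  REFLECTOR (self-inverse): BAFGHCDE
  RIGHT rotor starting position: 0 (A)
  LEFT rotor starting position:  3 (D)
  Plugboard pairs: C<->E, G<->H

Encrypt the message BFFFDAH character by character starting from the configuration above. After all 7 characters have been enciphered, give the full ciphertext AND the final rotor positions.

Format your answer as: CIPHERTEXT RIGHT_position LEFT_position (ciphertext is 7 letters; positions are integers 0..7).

Answer: ABEAEHG 7 3

Derivation:
Char 1 ('B'): step: R->1, L=3; B->plug->B->R->F->L->G->refl->D->L'->A->R'->A->plug->A
Char 2 ('F'): step: R->2, L=3; F->plug->F->R->B->L->H->refl->E->L'->D->R'->B->plug->B
Char 3 ('F'): step: R->3, L=3; F->plug->F->R->E->L->B->refl->A->L'->H->R'->C->plug->E
Char 4 ('F'): step: R->4, L=3; F->plug->F->R->F->L->G->refl->D->L'->A->R'->A->plug->A
Char 5 ('D'): step: R->5, L=3; D->plug->D->R->C->L->C->refl->F->L'->G->R'->C->plug->E
Char 6 ('A'): step: R->6, L=3; A->plug->A->R->C->L->C->refl->F->L'->G->R'->G->plug->H
Char 7 ('H'): step: R->7, L=3; H->plug->G->R->D->L->E->refl->H->L'->B->R'->H->plug->G
Final: ciphertext=ABEAEHG, RIGHT=7, LEFT=3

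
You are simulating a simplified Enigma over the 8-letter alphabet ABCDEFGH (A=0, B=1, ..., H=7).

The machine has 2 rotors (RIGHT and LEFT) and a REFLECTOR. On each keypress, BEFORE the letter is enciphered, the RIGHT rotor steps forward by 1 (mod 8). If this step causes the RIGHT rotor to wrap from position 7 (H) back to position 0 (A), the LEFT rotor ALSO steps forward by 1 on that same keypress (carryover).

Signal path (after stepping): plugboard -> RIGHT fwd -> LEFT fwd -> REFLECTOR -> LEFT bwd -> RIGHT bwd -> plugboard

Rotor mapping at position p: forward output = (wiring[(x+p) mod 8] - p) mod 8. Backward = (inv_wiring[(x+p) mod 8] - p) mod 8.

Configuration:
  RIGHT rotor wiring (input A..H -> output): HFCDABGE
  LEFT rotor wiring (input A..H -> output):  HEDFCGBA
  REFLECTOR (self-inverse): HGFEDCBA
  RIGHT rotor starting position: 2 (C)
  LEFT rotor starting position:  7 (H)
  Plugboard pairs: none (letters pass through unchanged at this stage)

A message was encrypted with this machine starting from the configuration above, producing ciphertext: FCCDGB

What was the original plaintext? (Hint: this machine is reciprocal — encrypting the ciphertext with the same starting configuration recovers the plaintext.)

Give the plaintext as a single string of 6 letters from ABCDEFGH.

Answer: AHDGHG

Derivation:
Char 1 ('F'): step: R->3, L=7; F->plug->F->R->E->L->G->refl->B->L'->A->R'->A->plug->A
Char 2 ('C'): step: R->4, L=7; C->plug->C->R->C->L->F->refl->C->L'->H->R'->H->plug->H
Char 3 ('C'): step: R->5, L=7; C->plug->C->R->H->L->C->refl->F->L'->C->R'->D->plug->D
Char 4 ('D'): step: R->6, L=7; D->plug->D->R->H->L->C->refl->F->L'->C->R'->G->plug->G
Char 5 ('G'): step: R->7, L=7; G->plug->G->R->C->L->F->refl->C->L'->H->R'->H->plug->H
Char 6 ('B'): step: R->0, L->0 (L advanced); B->plug->B->R->F->L->G->refl->B->L'->G->R'->G->plug->G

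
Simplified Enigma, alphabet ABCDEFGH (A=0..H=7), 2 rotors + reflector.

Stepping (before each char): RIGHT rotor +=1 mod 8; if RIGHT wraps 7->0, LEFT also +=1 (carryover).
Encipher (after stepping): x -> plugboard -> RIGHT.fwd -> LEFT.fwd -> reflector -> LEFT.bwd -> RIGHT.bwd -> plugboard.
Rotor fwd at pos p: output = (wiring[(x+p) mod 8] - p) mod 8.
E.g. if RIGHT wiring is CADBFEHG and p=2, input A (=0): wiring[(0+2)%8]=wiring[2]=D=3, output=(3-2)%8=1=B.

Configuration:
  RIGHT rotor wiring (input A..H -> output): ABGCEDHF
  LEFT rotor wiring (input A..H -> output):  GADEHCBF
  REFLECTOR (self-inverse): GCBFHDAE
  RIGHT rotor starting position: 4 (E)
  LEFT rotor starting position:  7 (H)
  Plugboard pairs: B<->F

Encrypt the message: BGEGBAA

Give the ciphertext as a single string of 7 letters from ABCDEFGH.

Answer: DBFDFBE

Derivation:
Char 1 ('B'): step: R->5, L=7; B->plug->F->R->B->L->H->refl->E->L'->D->R'->D->plug->D
Char 2 ('G'): step: R->6, L=7; G->plug->G->R->G->L->D->refl->F->L'->E->R'->F->plug->B
Char 3 ('E'): step: R->7, L=7; E->plug->E->R->D->L->E->refl->H->L'->B->R'->B->plug->F
Char 4 ('G'): step: R->0, L->0 (L advanced); G->plug->G->R->H->L->F->refl->D->L'->C->R'->D->plug->D
Char 5 ('B'): step: R->1, L=0; B->plug->F->R->G->L->B->refl->C->L'->F->R'->B->plug->F
Char 6 ('A'): step: R->2, L=0; A->plug->A->R->E->L->H->refl->E->L'->D->R'->F->plug->B
Char 7 ('A'): step: R->3, L=0; A->plug->A->R->H->L->F->refl->D->L'->C->R'->E->plug->E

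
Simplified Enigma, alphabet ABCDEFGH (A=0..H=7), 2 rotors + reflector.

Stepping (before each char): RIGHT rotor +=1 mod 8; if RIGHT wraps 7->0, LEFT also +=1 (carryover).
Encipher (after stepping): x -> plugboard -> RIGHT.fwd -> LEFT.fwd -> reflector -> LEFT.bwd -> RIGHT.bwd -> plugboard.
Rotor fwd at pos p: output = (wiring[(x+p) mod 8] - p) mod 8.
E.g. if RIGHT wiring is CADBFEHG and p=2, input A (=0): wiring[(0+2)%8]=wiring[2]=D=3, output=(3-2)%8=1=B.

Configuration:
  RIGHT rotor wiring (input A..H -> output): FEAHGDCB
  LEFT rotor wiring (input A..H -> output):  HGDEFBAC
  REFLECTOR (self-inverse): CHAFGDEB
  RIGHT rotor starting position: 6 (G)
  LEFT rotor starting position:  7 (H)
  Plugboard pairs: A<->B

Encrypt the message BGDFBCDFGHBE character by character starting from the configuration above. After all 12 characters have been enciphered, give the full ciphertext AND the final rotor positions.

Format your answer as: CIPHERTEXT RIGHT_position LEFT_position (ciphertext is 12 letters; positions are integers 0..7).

Answer: FAGBFAAABAAH 2 1

Derivation:
Char 1 ('B'): step: R->7, L=7; B->plug->A->R->C->L->H->refl->B->L'->H->R'->F->plug->F
Char 2 ('G'): step: R->0, L->0 (L advanced); G->plug->G->R->C->L->D->refl->F->L'->E->R'->B->plug->A
Char 3 ('D'): step: R->1, L=0; D->plug->D->R->F->L->B->refl->H->L'->A->R'->G->plug->G
Char 4 ('F'): step: R->2, L=0; F->plug->F->R->H->L->C->refl->A->L'->G->R'->A->plug->B
Char 5 ('B'): step: R->3, L=0; B->plug->A->R->E->L->F->refl->D->L'->C->R'->F->plug->F
Char 6 ('C'): step: R->4, L=0; C->plug->C->R->G->L->A->refl->C->L'->H->R'->B->plug->A
Char 7 ('D'): step: R->5, L=0; D->plug->D->R->A->L->H->refl->B->L'->F->R'->B->plug->A
Char 8 ('F'): step: R->6, L=0; F->plug->F->R->B->L->G->refl->E->L'->D->R'->B->plug->A
Char 9 ('G'): step: R->7, L=0; G->plug->G->R->E->L->F->refl->D->L'->C->R'->A->plug->B
Char 10 ('H'): step: R->0, L->1 (L advanced); H->plug->H->R->B->L->C->refl->A->L'->E->R'->B->plug->A
Char 11 ('B'): step: R->1, L=1; B->plug->A->R->D->L->E->refl->G->L'->H->R'->B->plug->A
Char 12 ('E'): step: R->2, L=1; E->plug->E->R->A->L->F->refl->D->L'->C->R'->H->plug->H
Final: ciphertext=FAGBFAAABAAH, RIGHT=2, LEFT=1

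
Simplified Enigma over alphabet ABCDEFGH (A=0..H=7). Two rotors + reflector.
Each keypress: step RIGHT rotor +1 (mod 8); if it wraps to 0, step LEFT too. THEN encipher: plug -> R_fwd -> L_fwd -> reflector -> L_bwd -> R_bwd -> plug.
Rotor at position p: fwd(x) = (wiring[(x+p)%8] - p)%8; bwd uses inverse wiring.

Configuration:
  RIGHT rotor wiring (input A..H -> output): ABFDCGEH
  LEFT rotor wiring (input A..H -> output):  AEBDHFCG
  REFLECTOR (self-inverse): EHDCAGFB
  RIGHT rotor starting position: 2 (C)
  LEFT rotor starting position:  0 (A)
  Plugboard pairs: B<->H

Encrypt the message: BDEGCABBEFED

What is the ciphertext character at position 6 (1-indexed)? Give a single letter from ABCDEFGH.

Char 1 ('B'): step: R->3, L=0; B->plug->H->R->C->L->B->refl->H->L'->E->R'->E->plug->E
Char 2 ('D'): step: R->4, L=0; D->plug->D->R->D->L->D->refl->C->L'->G->R'->A->plug->A
Char 3 ('E'): step: R->5, L=0; E->plug->E->R->E->L->H->refl->B->L'->C->R'->C->plug->C
Char 4 ('G'): step: R->6, L=0; G->plug->G->R->E->L->H->refl->B->L'->C->R'->C->plug->C
Char 5 ('C'): step: R->7, L=0; C->plug->C->R->C->L->B->refl->H->L'->E->R'->E->plug->E
Char 6 ('A'): step: R->0, L->1 (L advanced); A->plug->A->R->A->L->D->refl->C->L'->C->R'->E->plug->E

E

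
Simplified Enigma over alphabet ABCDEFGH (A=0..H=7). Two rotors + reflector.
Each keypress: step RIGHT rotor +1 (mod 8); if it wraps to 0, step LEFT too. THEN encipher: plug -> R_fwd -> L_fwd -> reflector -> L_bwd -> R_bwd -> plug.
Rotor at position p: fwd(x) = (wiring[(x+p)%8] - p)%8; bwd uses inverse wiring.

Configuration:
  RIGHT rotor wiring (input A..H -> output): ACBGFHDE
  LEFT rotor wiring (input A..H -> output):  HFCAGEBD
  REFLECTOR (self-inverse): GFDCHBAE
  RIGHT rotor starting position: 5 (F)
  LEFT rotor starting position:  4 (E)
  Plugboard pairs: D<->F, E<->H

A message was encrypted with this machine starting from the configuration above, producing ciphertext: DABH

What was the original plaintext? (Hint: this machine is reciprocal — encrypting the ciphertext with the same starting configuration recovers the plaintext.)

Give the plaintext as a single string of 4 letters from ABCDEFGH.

Char 1 ('D'): step: R->6, L=4; D->plug->F->R->A->L->C->refl->D->L'->E->R'->D->plug->F
Char 2 ('A'): step: R->7, L=4; A->plug->A->R->F->L->B->refl->F->L'->C->R'->D->plug->F
Char 3 ('B'): step: R->0, L->5 (L advanced); B->plug->B->R->C->L->G->refl->A->L'->E->R'->H->plug->E
Char 4 ('H'): step: R->1, L=5; H->plug->E->R->G->L->D->refl->C->L'->D->R'->G->plug->G

Answer: FFEG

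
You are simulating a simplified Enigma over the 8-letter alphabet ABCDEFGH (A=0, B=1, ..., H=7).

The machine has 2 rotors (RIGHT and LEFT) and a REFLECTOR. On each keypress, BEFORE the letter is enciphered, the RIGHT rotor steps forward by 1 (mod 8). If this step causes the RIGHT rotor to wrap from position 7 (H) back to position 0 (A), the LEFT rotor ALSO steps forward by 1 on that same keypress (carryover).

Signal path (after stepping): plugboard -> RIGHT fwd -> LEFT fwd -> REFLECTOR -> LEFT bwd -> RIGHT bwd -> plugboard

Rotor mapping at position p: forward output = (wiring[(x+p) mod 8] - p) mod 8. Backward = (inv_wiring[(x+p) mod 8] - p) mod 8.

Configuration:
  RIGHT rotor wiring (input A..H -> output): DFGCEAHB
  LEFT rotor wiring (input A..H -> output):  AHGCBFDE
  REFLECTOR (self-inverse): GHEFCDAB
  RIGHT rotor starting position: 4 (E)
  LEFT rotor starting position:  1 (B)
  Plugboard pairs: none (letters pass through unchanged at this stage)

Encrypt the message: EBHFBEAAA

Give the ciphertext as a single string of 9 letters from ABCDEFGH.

Answer: AEEBGBHDH

Derivation:
Char 1 ('E'): step: R->5, L=1; E->plug->E->R->A->L->G->refl->A->L'->D->R'->A->plug->A
Char 2 ('B'): step: R->6, L=1; B->plug->B->R->D->L->A->refl->G->L'->A->R'->E->plug->E
Char 3 ('H'): step: R->7, L=1; H->plug->H->R->A->L->G->refl->A->L'->D->R'->E->plug->E
Char 4 ('F'): step: R->0, L->2 (L advanced); F->plug->F->R->A->L->E->refl->C->L'->F->R'->B->plug->B
Char 5 ('B'): step: R->1, L=2; B->plug->B->R->F->L->C->refl->E->L'->A->R'->G->plug->G
Char 6 ('E'): step: R->2, L=2; E->plug->E->R->F->L->C->refl->E->L'->A->R'->B->plug->B
Char 7 ('A'): step: R->3, L=2; A->plug->A->R->H->L->F->refl->D->L'->D->R'->H->plug->H
Char 8 ('A'): step: R->4, L=2; A->plug->A->R->A->L->E->refl->C->L'->F->R'->D->plug->D
Char 9 ('A'): step: R->5, L=2; A->plug->A->R->D->L->D->refl->F->L'->H->R'->H->plug->H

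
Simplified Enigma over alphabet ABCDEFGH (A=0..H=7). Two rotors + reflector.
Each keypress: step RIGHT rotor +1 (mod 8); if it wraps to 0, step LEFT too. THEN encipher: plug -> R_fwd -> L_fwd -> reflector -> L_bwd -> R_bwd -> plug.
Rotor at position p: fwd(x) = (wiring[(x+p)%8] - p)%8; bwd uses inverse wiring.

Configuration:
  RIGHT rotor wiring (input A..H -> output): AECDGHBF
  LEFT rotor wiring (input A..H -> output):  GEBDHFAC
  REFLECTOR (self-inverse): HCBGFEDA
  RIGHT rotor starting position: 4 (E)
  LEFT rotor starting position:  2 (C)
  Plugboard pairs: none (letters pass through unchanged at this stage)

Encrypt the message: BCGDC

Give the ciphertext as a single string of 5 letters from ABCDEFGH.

Answer: DDCGE

Derivation:
Char 1 ('B'): step: R->5, L=2; B->plug->B->R->E->L->G->refl->D->L'->D->R'->D->plug->D
Char 2 ('C'): step: R->6, L=2; C->plug->C->R->C->L->F->refl->E->L'->G->R'->D->plug->D
Char 3 ('G'): step: R->7, L=2; G->plug->G->R->A->L->H->refl->A->L'->F->R'->C->plug->C
Char 4 ('D'): step: R->0, L->3 (L advanced); D->plug->D->R->D->L->F->refl->E->L'->B->R'->G->plug->G
Char 5 ('C'): step: R->1, L=3; C->plug->C->R->C->L->C->refl->B->L'->G->R'->E->plug->E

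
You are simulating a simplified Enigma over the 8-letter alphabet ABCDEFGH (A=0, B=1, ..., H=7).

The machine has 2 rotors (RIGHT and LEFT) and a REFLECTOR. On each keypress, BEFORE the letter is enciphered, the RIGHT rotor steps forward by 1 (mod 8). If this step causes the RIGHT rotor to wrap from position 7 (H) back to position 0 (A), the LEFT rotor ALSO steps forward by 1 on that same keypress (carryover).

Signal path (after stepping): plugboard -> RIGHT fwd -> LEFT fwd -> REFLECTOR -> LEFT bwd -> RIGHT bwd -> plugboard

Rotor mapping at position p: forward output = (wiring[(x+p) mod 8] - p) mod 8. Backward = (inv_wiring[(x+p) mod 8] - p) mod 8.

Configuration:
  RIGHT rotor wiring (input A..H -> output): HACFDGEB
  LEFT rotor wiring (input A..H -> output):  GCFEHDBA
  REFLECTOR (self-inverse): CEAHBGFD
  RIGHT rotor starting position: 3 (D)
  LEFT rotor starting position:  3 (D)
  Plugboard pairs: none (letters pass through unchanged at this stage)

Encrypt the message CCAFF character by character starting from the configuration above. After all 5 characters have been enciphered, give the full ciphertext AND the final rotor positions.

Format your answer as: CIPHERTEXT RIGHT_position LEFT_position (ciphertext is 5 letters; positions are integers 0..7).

Answer: HEGDE 0 4

Derivation:
Char 1 ('C'): step: R->4, L=3; C->plug->C->R->A->L->B->refl->E->L'->B->R'->H->plug->H
Char 2 ('C'): step: R->5, L=3; C->plug->C->R->E->L->F->refl->G->L'->D->R'->E->plug->E
Char 3 ('A'): step: R->6, L=3; A->plug->A->R->G->L->H->refl->D->L'->F->R'->G->plug->G
Char 4 ('F'): step: R->7, L=3; F->plug->F->R->E->L->F->refl->G->L'->D->R'->D->plug->D
Char 5 ('F'): step: R->0, L->4 (L advanced); F->plug->F->R->G->L->B->refl->E->L'->D->R'->E->plug->E
Final: ciphertext=HEGDE, RIGHT=0, LEFT=4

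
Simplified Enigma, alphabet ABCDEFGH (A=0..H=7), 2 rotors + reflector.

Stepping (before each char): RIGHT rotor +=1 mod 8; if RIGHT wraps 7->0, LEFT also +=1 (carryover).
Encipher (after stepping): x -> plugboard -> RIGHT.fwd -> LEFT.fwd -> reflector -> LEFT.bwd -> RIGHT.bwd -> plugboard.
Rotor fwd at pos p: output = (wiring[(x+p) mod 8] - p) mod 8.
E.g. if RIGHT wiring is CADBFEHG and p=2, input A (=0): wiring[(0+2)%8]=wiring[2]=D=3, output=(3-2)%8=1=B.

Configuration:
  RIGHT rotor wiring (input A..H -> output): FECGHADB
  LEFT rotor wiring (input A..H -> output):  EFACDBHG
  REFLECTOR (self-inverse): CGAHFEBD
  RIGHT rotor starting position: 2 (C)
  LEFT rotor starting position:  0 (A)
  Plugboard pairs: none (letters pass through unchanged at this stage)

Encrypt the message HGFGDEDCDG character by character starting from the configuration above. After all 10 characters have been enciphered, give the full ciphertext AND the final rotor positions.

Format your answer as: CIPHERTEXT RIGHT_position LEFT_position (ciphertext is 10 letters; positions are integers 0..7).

Answer: CBEFAHGHEF 4 1

Derivation:
Char 1 ('H'): step: R->3, L=0; H->plug->H->R->H->L->G->refl->B->L'->F->R'->C->plug->C
Char 2 ('G'): step: R->4, L=0; G->plug->G->R->G->L->H->refl->D->L'->E->R'->B->plug->B
Char 3 ('F'): step: R->5, L=0; F->plug->F->R->F->L->B->refl->G->L'->H->R'->E->plug->E
Char 4 ('G'): step: R->6, L=0; G->plug->G->R->B->L->F->refl->E->L'->A->R'->F->plug->F
Char 5 ('D'): step: R->7, L=0; D->plug->D->R->D->L->C->refl->A->L'->C->R'->A->plug->A
Char 6 ('E'): step: R->0, L->1 (L advanced); E->plug->E->R->H->L->D->refl->H->L'->B->R'->H->plug->H
Char 7 ('D'): step: R->1, L=1; D->plug->D->R->G->L->F->refl->E->L'->A->R'->G->plug->G
Char 8 ('C'): step: R->2, L=1; C->plug->C->R->F->L->G->refl->B->L'->C->R'->H->plug->H
Char 9 ('D'): step: R->3, L=1; D->plug->D->R->A->L->E->refl->F->L'->G->R'->E->plug->E
Char 10 ('G'): step: R->4, L=1; G->plug->G->R->G->L->F->refl->E->L'->A->R'->F->plug->F
Final: ciphertext=CBEFAHGHEF, RIGHT=4, LEFT=1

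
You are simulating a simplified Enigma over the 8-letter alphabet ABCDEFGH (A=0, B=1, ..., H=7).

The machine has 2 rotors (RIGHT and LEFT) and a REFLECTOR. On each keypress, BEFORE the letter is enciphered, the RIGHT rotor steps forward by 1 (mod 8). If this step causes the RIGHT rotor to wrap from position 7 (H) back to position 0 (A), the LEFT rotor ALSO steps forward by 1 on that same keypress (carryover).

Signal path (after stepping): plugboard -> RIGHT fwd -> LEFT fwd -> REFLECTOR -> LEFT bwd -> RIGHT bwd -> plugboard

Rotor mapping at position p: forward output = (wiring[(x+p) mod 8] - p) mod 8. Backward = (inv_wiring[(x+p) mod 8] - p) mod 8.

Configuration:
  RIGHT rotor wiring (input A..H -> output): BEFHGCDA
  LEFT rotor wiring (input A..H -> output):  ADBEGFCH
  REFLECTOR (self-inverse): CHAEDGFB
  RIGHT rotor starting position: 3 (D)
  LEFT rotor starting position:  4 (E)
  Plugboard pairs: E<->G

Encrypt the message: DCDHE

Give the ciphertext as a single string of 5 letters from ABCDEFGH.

Char 1 ('D'): step: R->4, L=4; D->plug->D->R->E->L->E->refl->D->L'->D->R'->H->plug->H
Char 2 ('C'): step: R->5, L=4; C->plug->C->R->D->L->D->refl->E->L'->E->R'->D->plug->D
Char 3 ('D'): step: R->6, L=4; D->plug->D->R->G->L->F->refl->G->L'->C->R'->B->plug->B
Char 4 ('H'): step: R->7, L=4; H->plug->H->R->E->L->E->refl->D->L'->D->R'->G->plug->E
Char 5 ('E'): step: R->0, L->5 (L advanced); E->plug->G->R->D->L->D->refl->E->L'->F->R'->C->plug->C

Answer: HDBEC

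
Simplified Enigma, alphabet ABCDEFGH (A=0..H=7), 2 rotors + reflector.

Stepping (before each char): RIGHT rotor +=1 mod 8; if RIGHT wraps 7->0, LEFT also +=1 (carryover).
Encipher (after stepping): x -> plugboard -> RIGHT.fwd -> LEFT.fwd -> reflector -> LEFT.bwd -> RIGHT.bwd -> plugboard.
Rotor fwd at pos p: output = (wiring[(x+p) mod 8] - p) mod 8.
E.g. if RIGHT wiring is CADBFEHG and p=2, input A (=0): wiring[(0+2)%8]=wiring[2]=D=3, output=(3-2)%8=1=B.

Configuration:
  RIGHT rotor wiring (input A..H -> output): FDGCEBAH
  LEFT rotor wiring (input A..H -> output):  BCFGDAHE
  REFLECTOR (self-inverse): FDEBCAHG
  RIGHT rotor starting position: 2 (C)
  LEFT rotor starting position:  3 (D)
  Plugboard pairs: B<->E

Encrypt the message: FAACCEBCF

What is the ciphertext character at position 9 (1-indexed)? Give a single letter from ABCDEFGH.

Char 1 ('F'): step: R->3, L=3; F->plug->F->R->C->L->F->refl->A->L'->B->R'->B->plug->E
Char 2 ('A'): step: R->4, L=3; A->plug->A->R->A->L->D->refl->B->L'->E->R'->C->plug->C
Char 3 ('A'): step: R->5, L=3; A->plug->A->R->E->L->B->refl->D->L'->A->R'->D->plug->D
Char 4 ('C'): step: R->6, L=3; C->plug->C->R->H->L->C->refl->E->L'->D->R'->H->plug->H
Char 5 ('C'): step: R->7, L=3; C->plug->C->R->E->L->B->refl->D->L'->A->R'->A->plug->A
Char 6 ('E'): step: R->0, L->4 (L advanced); E->plug->B->R->D->L->A->refl->F->L'->E->R'->E->plug->B
Char 7 ('B'): step: R->1, L=4; B->plug->E->R->A->L->H->refl->G->L'->F->R'->B->plug->E
Char 8 ('C'): step: R->2, L=4; C->plug->C->R->C->L->D->refl->B->L'->G->R'->E->plug->B
Char 9 ('F'): step: R->3, L=4; F->plug->F->R->C->L->D->refl->B->L'->G->R'->C->plug->C

C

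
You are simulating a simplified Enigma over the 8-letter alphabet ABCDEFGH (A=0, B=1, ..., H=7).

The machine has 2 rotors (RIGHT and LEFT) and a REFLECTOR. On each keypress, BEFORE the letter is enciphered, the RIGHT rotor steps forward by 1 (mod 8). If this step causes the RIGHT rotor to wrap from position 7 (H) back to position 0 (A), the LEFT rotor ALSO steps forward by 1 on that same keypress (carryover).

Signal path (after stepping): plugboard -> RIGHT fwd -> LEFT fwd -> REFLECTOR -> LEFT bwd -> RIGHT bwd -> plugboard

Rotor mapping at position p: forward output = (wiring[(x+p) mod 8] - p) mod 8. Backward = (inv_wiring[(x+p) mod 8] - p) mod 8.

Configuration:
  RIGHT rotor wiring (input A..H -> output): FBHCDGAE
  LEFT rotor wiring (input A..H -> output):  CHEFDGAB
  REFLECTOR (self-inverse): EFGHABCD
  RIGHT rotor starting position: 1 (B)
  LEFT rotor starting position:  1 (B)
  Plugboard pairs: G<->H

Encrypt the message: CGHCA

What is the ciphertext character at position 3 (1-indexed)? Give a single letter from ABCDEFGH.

Char 1 ('C'): step: R->2, L=1; C->plug->C->R->B->L->D->refl->H->L'->F->R'->A->plug->A
Char 2 ('G'): step: R->3, L=1; G->plug->H->R->E->L->F->refl->B->L'->H->R'->A->plug->A
Char 3 ('H'): step: R->4, L=1; H->plug->G->R->D->L->C->refl->G->L'->A->R'->D->plug->D

D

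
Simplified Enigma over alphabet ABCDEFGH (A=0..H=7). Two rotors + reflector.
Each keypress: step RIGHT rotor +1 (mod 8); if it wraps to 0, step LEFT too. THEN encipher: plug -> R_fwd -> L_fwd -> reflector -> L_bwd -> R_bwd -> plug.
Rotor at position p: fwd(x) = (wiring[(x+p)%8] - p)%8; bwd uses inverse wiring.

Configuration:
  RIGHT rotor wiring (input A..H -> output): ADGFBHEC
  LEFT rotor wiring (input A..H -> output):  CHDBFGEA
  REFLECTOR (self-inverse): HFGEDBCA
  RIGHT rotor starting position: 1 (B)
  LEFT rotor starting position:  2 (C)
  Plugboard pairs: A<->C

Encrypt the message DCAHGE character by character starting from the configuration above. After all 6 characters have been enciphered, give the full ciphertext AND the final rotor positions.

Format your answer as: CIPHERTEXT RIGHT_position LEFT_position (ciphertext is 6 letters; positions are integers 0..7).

Answer: CHFAAB 7 2

Derivation:
Char 1 ('D'): step: R->2, L=2; D->plug->D->R->F->L->G->refl->C->L'->E->R'->A->plug->C
Char 2 ('C'): step: R->3, L=2; C->plug->A->R->C->L->D->refl->E->L'->D->R'->H->plug->H
Char 3 ('A'): step: R->4, L=2; A->plug->C->R->A->L->B->refl->F->L'->H->R'->F->plug->F
Char 4 ('H'): step: R->5, L=2; H->plug->H->R->E->L->C->refl->G->L'->F->R'->C->plug->A
Char 5 ('G'): step: R->6, L=2; G->plug->G->R->D->L->E->refl->D->L'->C->R'->C->plug->A
Char 6 ('E'): step: R->7, L=2; E->plug->E->R->G->L->A->refl->H->L'->B->R'->B->plug->B
Final: ciphertext=CHFAAB, RIGHT=7, LEFT=2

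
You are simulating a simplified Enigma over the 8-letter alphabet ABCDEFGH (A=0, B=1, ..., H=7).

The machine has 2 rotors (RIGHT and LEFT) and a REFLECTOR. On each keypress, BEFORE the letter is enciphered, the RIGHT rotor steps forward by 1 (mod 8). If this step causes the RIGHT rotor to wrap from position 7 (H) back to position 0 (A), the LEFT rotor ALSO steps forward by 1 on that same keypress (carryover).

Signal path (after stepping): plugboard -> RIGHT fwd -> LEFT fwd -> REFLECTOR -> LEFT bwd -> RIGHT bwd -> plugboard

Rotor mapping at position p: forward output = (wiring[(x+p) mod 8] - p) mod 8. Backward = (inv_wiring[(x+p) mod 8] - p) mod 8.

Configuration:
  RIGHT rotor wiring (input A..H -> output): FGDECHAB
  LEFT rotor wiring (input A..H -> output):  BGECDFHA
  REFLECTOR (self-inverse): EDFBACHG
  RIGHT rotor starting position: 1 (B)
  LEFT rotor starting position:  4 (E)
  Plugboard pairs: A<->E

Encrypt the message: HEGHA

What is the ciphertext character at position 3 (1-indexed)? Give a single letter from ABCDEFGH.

Char 1 ('H'): step: R->2, L=4; H->plug->H->R->E->L->F->refl->C->L'->F->R'->D->plug->D
Char 2 ('E'): step: R->3, L=4; E->plug->A->R->B->L->B->refl->D->L'->C->R'->F->plug->F
Char 3 ('G'): step: R->4, L=4; G->plug->G->R->H->L->G->refl->H->L'->A->R'->H->plug->H

H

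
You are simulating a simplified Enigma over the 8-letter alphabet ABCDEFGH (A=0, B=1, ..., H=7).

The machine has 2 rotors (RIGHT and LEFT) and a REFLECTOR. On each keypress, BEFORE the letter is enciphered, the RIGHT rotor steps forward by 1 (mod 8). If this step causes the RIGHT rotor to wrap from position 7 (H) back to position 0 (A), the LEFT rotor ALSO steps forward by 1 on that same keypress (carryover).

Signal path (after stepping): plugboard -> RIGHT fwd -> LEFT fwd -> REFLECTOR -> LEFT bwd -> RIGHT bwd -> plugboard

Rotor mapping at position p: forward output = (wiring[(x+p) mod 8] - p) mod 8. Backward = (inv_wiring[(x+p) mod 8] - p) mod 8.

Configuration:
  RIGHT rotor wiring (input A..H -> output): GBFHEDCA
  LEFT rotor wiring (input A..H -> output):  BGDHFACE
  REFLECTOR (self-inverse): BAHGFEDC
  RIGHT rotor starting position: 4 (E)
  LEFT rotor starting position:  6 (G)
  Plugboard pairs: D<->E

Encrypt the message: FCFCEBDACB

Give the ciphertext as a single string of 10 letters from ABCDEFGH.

Answer: DAHEAHEHFF

Derivation:
Char 1 ('F'): step: R->5, L=6; F->plug->F->R->A->L->E->refl->F->L'->E->R'->E->plug->D
Char 2 ('C'): step: R->6, L=6; C->plug->C->R->A->L->E->refl->F->L'->E->R'->A->plug->A
Char 3 ('F'): step: R->7, L=6; F->plug->F->R->F->L->B->refl->A->L'->D->R'->H->plug->H
Char 4 ('C'): step: R->0, L->7 (L advanced); C->plug->C->R->F->L->G->refl->D->L'->H->R'->D->plug->E
Char 5 ('E'): step: R->1, L=7; E->plug->D->R->D->L->E->refl->F->L'->A->R'->A->plug->A
Char 6 ('B'): step: R->2, L=7; B->plug->B->R->F->L->G->refl->D->L'->H->R'->H->plug->H
Char 7 ('D'): step: R->3, L=7; D->plug->E->R->F->L->G->refl->D->L'->H->R'->D->plug->E
Char 8 ('A'): step: R->4, L=7; A->plug->A->R->A->L->F->refl->E->L'->D->R'->H->plug->H
Char 9 ('C'): step: R->5, L=7; C->plug->C->R->D->L->E->refl->F->L'->A->R'->F->plug->F
Char 10 ('B'): step: R->6, L=7; B->plug->B->R->C->L->H->refl->C->L'->B->R'->F->plug->F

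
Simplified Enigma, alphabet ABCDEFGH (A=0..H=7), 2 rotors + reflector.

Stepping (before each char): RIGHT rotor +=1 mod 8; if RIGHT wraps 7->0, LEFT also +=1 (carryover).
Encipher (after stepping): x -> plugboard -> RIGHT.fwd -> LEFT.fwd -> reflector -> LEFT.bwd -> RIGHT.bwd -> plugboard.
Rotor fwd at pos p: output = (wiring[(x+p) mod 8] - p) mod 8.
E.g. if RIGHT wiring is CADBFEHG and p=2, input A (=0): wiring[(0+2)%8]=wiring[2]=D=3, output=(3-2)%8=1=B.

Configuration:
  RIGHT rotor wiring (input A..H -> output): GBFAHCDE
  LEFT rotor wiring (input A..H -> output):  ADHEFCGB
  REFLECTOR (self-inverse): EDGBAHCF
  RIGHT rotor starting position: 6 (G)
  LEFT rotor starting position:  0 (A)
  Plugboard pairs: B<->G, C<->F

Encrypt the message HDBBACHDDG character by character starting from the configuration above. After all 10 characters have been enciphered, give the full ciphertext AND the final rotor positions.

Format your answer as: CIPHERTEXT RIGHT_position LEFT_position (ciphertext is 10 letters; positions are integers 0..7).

Char 1 ('H'): step: R->7, L=0; H->plug->H->R->E->L->F->refl->H->L'->C->R'->C->plug->F
Char 2 ('D'): step: R->0, L->1 (L advanced); D->plug->D->R->A->L->C->refl->G->L'->B->R'->B->plug->G
Char 3 ('B'): step: R->1, L=1; B->plug->G->R->D->L->E->refl->A->L'->G->R'->D->plug->D
Char 4 ('B'): step: R->2, L=1; B->plug->G->R->E->L->B->refl->D->L'->C->R'->F->plug->C
Char 5 ('A'): step: R->3, L=1; A->plug->A->R->F->L->F->refl->H->L'->H->R'->C->plug->F
Char 6 ('C'): step: R->4, L=1; C->plug->F->R->F->L->F->refl->H->L'->H->R'->C->plug->F
Char 7 ('H'): step: R->5, L=1; H->plug->H->R->C->L->D->refl->B->L'->E->R'->E->plug->E
Char 8 ('D'): step: R->6, L=1; D->plug->D->R->D->L->E->refl->A->L'->G->R'->B->plug->G
Char 9 ('D'): step: R->7, L=1; D->plug->D->R->G->L->A->refl->E->L'->D->R'->G->plug->B
Char 10 ('G'): step: R->0, L->2 (L advanced); G->plug->B->R->B->L->C->refl->G->L'->G->R'->A->plug->A
Final: ciphertext=FGDCFFEGBA, RIGHT=0, LEFT=2

Answer: FGDCFFEGBA 0 2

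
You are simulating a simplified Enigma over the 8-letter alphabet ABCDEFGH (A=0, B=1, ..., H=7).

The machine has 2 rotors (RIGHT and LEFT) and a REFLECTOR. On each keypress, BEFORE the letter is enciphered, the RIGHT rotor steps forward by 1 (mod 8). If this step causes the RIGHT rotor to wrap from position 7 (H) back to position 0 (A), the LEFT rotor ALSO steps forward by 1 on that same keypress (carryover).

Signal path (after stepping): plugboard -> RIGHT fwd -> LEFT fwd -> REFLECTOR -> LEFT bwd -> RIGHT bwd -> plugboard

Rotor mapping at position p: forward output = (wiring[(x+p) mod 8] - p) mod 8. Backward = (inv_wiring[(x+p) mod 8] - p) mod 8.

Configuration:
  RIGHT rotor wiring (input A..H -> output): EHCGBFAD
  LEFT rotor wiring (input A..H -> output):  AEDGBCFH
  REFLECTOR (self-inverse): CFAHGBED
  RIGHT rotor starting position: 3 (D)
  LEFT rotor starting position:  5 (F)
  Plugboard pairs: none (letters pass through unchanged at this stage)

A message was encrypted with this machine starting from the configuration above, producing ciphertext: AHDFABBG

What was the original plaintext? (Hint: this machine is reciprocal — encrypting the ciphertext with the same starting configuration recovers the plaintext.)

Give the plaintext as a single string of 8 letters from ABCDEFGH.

Char 1 ('A'): step: R->4, L=5; A->plug->A->R->F->L->G->refl->E->L'->H->R'->D->plug->D
Char 2 ('H'): step: R->5, L=5; H->plug->H->R->E->L->H->refl->D->L'->D->R'->B->plug->B
Char 3 ('D'): step: R->6, L=5; D->plug->D->R->B->L->A->refl->C->L'->C->R'->A->plug->A
Char 4 ('F'): step: R->7, L=5; F->plug->F->R->C->L->C->refl->A->L'->B->R'->H->plug->H
Char 5 ('A'): step: R->0, L->6 (L advanced); A->plug->A->R->E->L->F->refl->B->L'->B->R'->E->plug->E
Char 6 ('B'): step: R->1, L=6; B->plug->B->R->B->L->B->refl->F->L'->E->R'->E->plug->E
Char 7 ('B'): step: R->2, L=6; B->plug->B->R->E->L->F->refl->B->L'->B->R'->F->plug->F
Char 8 ('G'): step: R->3, L=6; G->plug->G->R->E->L->F->refl->B->L'->B->R'->F->plug->F

Answer: DBAHEEFF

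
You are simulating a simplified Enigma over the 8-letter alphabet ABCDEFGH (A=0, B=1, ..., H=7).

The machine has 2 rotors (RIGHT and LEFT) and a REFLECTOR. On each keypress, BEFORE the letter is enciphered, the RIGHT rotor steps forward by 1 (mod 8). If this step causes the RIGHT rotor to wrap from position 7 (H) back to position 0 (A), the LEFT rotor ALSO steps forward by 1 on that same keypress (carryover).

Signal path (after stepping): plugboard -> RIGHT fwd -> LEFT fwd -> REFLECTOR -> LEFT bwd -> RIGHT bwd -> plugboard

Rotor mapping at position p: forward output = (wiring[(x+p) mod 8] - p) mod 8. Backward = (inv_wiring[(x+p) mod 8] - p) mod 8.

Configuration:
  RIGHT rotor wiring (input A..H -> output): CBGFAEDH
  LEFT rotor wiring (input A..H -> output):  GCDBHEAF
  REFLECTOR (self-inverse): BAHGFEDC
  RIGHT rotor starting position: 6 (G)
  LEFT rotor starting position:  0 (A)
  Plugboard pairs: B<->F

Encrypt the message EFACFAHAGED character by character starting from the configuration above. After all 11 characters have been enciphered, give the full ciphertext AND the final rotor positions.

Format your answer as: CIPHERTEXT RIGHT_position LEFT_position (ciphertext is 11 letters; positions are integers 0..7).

Char 1 ('E'): step: R->7, L=0; E->plug->E->R->G->L->A->refl->B->L'->D->R'->B->plug->F
Char 2 ('F'): step: R->0, L->1 (L advanced); F->plug->B->R->B->L->C->refl->H->L'->F->R'->D->plug->D
Char 3 ('A'): step: R->1, L=1; A->plug->A->R->A->L->B->refl->A->L'->C->R'->F->plug->B
Char 4 ('C'): step: R->2, L=1; C->plug->C->R->G->L->E->refl->F->L'->H->R'->H->plug->H
Char 5 ('F'): step: R->3, L=1; F->plug->B->R->F->L->H->refl->C->L'->B->R'->C->plug->C
Char 6 ('A'): step: R->4, L=1; A->plug->A->R->E->L->D->refl->G->L'->D->R'->D->plug->D
Char 7 ('H'): step: R->5, L=1; H->plug->H->R->D->L->G->refl->D->L'->E->R'->E->plug->E
Char 8 ('A'): step: R->6, L=1; A->plug->A->R->F->L->H->refl->C->L'->B->R'->B->plug->F
Char 9 ('G'): step: R->7, L=1; G->plug->G->R->F->L->H->refl->C->L'->B->R'->F->plug->B
Char 10 ('E'): step: R->0, L->2 (L advanced); E->plug->E->R->A->L->B->refl->A->L'->H->R'->H->plug->H
Char 11 ('D'): step: R->1, L=2; D->plug->D->R->H->L->A->refl->B->L'->A->R'->A->plug->A
Final: ciphertext=FDBHCDEFBHA, RIGHT=1, LEFT=2

Answer: FDBHCDEFBHA 1 2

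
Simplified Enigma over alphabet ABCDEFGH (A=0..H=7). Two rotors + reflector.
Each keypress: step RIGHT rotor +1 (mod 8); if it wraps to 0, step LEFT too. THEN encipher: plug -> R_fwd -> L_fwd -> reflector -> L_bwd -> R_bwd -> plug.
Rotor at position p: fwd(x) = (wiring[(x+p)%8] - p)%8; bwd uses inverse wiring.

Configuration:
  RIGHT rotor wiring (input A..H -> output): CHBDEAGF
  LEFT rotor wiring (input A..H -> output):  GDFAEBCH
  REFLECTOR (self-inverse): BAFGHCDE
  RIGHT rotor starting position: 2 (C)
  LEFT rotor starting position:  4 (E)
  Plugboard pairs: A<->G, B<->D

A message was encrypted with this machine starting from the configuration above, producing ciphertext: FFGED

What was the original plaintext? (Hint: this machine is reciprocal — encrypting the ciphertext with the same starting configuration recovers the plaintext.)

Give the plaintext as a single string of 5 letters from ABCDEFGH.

Answer: CCEHB

Derivation:
Char 1 ('F'): step: R->3, L=4; F->plug->F->R->H->L->E->refl->H->L'->F->R'->C->plug->C
Char 2 ('F'): step: R->4, L=4; F->plug->F->R->D->L->D->refl->G->L'->C->R'->C->plug->C
Char 3 ('G'): step: R->5, L=4; G->plug->A->R->D->L->D->refl->G->L'->C->R'->E->plug->E
Char 4 ('E'): step: R->6, L=4; E->plug->E->R->D->L->D->refl->G->L'->C->R'->H->plug->H
Char 5 ('D'): step: R->7, L=4; D->plug->B->R->D->L->D->refl->G->L'->C->R'->D->plug->B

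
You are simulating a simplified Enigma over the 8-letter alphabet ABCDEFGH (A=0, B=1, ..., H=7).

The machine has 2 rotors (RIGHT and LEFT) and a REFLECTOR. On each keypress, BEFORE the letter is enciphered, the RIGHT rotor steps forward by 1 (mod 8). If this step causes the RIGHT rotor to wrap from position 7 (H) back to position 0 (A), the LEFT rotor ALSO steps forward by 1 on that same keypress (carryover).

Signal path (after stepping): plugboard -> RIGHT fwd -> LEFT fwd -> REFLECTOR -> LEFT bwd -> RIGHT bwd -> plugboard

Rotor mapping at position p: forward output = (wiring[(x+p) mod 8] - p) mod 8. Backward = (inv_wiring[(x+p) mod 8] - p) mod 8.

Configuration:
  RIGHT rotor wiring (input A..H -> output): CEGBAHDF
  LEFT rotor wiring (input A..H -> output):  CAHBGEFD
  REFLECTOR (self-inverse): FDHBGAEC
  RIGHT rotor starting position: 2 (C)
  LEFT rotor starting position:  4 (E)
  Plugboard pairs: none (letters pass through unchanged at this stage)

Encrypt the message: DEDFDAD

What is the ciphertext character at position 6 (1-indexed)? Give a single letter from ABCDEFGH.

Char 1 ('D'): step: R->3, L=4; D->plug->D->R->A->L->C->refl->H->L'->D->R'->H->plug->H
Char 2 ('E'): step: R->4, L=4; E->plug->E->R->G->L->D->refl->B->L'->C->R'->G->plug->G
Char 3 ('D'): step: R->5, L=4; D->plug->D->R->F->L->E->refl->G->L'->E->R'->G->plug->G
Char 4 ('F'): step: R->6, L=4; F->plug->F->R->D->L->H->refl->C->L'->A->R'->E->plug->E
Char 5 ('D'): step: R->7, L=4; D->plug->D->R->H->L->F->refl->A->L'->B->R'->F->plug->F
Char 6 ('A'): step: R->0, L->5 (L advanced); A->plug->A->R->C->L->G->refl->E->L'->G->R'->C->plug->C

C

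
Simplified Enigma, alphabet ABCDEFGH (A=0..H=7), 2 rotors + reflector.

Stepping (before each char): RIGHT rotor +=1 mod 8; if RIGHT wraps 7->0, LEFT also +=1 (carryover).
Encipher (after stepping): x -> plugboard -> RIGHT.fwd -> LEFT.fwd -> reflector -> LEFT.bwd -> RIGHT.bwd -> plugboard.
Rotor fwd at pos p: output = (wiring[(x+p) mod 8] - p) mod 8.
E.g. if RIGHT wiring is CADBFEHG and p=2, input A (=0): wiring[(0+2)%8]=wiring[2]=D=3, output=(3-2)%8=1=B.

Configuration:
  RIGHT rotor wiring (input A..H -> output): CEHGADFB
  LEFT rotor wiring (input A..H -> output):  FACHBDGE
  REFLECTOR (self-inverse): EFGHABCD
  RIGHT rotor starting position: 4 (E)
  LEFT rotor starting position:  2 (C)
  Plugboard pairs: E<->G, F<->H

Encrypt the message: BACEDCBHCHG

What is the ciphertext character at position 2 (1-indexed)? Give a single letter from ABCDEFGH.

Char 1 ('B'): step: R->5, L=2; B->plug->B->R->A->L->A->refl->E->L'->E->R'->C->plug->C
Char 2 ('A'): step: R->6, L=2; A->plug->A->R->H->L->G->refl->C->L'->F->R'->H->plug->F

F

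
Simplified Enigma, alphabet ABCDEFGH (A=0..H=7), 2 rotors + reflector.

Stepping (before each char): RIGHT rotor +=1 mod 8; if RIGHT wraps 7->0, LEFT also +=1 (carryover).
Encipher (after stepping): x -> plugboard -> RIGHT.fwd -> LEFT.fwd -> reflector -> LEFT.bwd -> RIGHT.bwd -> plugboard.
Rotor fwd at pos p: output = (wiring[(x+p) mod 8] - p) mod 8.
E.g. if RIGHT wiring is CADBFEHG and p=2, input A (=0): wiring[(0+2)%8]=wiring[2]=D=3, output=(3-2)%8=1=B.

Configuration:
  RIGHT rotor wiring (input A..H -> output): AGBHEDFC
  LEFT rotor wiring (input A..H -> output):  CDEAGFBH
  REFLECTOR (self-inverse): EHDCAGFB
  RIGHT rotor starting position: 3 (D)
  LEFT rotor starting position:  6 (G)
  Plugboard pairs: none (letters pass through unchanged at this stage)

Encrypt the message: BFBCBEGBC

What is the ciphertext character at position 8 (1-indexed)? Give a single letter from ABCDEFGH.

Char 1 ('B'): step: R->4, L=6; B->plug->B->R->H->L->H->refl->B->L'->B->R'->C->plug->C
Char 2 ('F'): step: R->5, L=6; F->plug->F->R->E->L->G->refl->F->L'->D->R'->D->plug->D
Char 3 ('B'): step: R->6, L=6; B->plug->B->R->E->L->G->refl->F->L'->D->R'->E->plug->E
Char 4 ('C'): step: R->7, L=6; C->plug->C->R->H->L->H->refl->B->L'->B->R'->B->plug->B
Char 5 ('B'): step: R->0, L->7 (L advanced); B->plug->B->R->G->L->G->refl->F->L'->D->R'->F->plug->F
Char 6 ('E'): step: R->1, L=7; E->plug->E->R->C->L->E->refl->A->L'->A->R'->B->plug->B
Char 7 ('G'): step: R->2, L=7; G->plug->G->R->G->L->G->refl->F->L'->D->R'->E->plug->E
Char 8 ('B'): step: R->3, L=7; B->plug->B->R->B->L->D->refl->C->L'->H->R'->E->plug->E

E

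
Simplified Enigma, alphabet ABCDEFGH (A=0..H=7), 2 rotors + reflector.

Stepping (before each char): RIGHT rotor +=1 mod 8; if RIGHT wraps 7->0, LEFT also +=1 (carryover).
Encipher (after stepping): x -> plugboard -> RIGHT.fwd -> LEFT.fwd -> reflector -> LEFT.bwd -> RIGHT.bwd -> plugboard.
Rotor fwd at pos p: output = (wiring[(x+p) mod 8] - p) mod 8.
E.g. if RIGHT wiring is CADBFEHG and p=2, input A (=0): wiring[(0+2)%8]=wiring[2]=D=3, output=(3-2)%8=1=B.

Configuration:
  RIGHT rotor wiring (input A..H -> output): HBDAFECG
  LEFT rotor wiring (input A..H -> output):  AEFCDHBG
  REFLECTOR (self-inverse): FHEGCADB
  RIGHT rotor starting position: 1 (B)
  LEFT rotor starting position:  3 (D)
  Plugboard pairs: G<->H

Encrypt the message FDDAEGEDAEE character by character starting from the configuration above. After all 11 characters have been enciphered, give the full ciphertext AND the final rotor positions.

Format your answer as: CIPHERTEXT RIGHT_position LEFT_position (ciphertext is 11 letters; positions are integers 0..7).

Answer: CBHDCDHEGFG 4 4

Derivation:
Char 1 ('F'): step: R->2, L=3; F->plug->F->R->E->L->D->refl->G->L'->D->R'->C->plug->C
Char 2 ('D'): step: R->3, L=3; D->plug->D->R->H->L->C->refl->E->L'->C->R'->B->plug->B
Char 3 ('D'): step: R->4, L=3; D->plug->D->R->C->L->E->refl->C->L'->H->R'->G->plug->H
Char 4 ('A'): step: R->5, L=3; A->plug->A->R->H->L->C->refl->E->L'->C->R'->D->plug->D
Char 5 ('E'): step: R->6, L=3; E->plug->E->R->F->L->F->refl->A->L'->B->R'->C->plug->C
Char 6 ('G'): step: R->7, L=3; G->plug->H->R->D->L->G->refl->D->L'->E->R'->D->plug->D
Char 7 ('E'): step: R->0, L->4 (L advanced); E->plug->E->R->F->L->A->refl->F->L'->C->R'->G->plug->H
Char 8 ('D'): step: R->1, L=4; D->plug->D->R->E->L->E->refl->C->L'->D->R'->E->plug->E
Char 9 ('A'): step: R->2, L=4; A->plug->A->R->B->L->D->refl->G->L'->H->R'->H->plug->G
Char 10 ('E'): step: R->3, L=4; E->plug->E->R->D->L->C->refl->E->L'->E->R'->F->plug->F
Char 11 ('E'): step: R->4, L=4; E->plug->E->R->D->L->C->refl->E->L'->E->R'->H->plug->G
Final: ciphertext=CBHDCDHEGFG, RIGHT=4, LEFT=4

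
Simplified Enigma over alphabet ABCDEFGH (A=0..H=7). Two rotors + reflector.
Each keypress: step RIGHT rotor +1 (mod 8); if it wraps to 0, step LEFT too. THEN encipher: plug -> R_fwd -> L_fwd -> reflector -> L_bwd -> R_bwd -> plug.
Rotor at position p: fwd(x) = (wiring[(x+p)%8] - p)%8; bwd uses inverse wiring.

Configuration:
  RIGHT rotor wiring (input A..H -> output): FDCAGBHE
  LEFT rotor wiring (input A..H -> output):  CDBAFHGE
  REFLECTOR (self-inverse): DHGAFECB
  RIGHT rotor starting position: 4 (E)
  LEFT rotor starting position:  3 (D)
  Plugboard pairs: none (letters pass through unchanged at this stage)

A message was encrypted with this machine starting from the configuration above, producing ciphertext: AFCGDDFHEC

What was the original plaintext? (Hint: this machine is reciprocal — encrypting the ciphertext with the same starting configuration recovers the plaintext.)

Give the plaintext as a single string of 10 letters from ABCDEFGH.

Answer: FGAEEBDACB

Derivation:
Char 1 ('A'): step: R->5, L=3; A->plug->A->R->E->L->B->refl->H->L'->F->R'->F->plug->F
Char 2 ('F'): step: R->6, L=3; F->plug->F->R->C->L->E->refl->F->L'->A->R'->G->plug->G
Char 3 ('C'): step: R->7, L=3; C->plug->C->R->E->L->B->refl->H->L'->F->R'->A->plug->A
Char 4 ('G'): step: R->0, L->4 (L advanced); G->plug->G->R->H->L->E->refl->F->L'->G->R'->E->plug->E
Char 5 ('D'): step: R->1, L=4; D->plug->D->R->F->L->H->refl->B->L'->A->R'->E->plug->E
Char 6 ('D'): step: R->2, L=4; D->plug->D->R->H->L->E->refl->F->L'->G->R'->B->plug->B
Char 7 ('F'): step: R->3, L=4; F->plug->F->R->C->L->C->refl->G->L'->E->R'->D->plug->D
Char 8 ('H'): step: R->4, L=4; H->plug->H->R->E->L->G->refl->C->L'->C->R'->A->plug->A
Char 9 ('E'): step: R->5, L=4; E->plug->E->R->G->L->F->refl->E->L'->H->R'->C->plug->C
Char 10 ('C'): step: R->6, L=4; C->plug->C->R->H->L->E->refl->F->L'->G->R'->B->plug->B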